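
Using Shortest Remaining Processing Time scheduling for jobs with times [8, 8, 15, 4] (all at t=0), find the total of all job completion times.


Since all jobs arrive at t=0, SRPT equals SPT ordering.
SPT order: [4, 8, 8, 15]
Completion times:
  Job 1: p=4, C=4
  Job 2: p=8, C=12
  Job 3: p=8, C=20
  Job 4: p=15, C=35
Total completion time = 4 + 12 + 20 + 35 = 71

71


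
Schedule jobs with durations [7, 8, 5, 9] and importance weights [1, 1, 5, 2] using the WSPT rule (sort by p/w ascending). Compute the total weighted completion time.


Compute p/w ratios and sort ascending (WSPT): [(5, 5), (9, 2), (7, 1), (8, 1)]
Compute weighted completion times:
  Job (p=5,w=5): C=5, w*C=5*5=25
  Job (p=9,w=2): C=14, w*C=2*14=28
  Job (p=7,w=1): C=21, w*C=1*21=21
  Job (p=8,w=1): C=29, w*C=1*29=29
Total weighted completion time = 103

103


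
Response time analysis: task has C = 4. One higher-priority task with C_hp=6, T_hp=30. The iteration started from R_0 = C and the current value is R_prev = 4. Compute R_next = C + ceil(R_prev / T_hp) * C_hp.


R_next = C + ceil(R_prev / T_hp) * C_hp
ceil(4 / 30) = ceil(0.1333) = 1
Interference = 1 * 6 = 6
R_next = 4 + 6 = 10

10


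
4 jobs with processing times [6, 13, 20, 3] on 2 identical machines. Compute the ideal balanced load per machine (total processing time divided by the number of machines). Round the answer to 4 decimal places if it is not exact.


Total processing time = 6 + 13 + 20 + 3 = 42
Number of machines = 2
Ideal balanced load = 42 / 2 = 21.0

21.0


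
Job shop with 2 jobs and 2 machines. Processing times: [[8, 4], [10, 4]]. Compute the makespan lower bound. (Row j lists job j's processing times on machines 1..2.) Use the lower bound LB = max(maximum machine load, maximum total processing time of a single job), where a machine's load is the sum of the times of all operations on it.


Machine loads:
  Machine 1: 8 + 10 = 18
  Machine 2: 4 + 4 = 8
Max machine load = 18
Job totals:
  Job 1: 12
  Job 2: 14
Max job total = 14
Lower bound = max(18, 14) = 18

18


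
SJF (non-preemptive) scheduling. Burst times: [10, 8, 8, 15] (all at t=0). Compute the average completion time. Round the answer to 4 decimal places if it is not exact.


SJF order (ascending): [8, 8, 10, 15]
Completion times:
  Job 1: burst=8, C=8
  Job 2: burst=8, C=16
  Job 3: burst=10, C=26
  Job 4: burst=15, C=41
Average completion = 91/4 = 22.75

22.75


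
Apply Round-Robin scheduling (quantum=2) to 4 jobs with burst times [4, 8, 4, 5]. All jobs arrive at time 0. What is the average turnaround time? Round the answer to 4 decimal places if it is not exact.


Time quantum = 2
Execution trace:
  J1 runs 2 units, time = 2
  J2 runs 2 units, time = 4
  J3 runs 2 units, time = 6
  J4 runs 2 units, time = 8
  J1 runs 2 units, time = 10
  J2 runs 2 units, time = 12
  J3 runs 2 units, time = 14
  J4 runs 2 units, time = 16
  J2 runs 2 units, time = 18
  J4 runs 1 units, time = 19
  J2 runs 2 units, time = 21
Finish times: [10, 21, 14, 19]
Average turnaround = 64/4 = 16.0

16.0


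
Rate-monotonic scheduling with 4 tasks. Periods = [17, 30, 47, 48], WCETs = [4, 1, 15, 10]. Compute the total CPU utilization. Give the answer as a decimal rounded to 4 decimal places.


Compute individual utilizations (exact fractions):
  Task 1: C/T = 4/17 (approx. 0.2353)
  Task 2: C/T = 1/30 (approx. 0.0333)
  Task 3: C/T = 15/47 (approx. 0.3191)
  Task 4: C/T = 10/48 = 5/24 (approx. 0.2083)
Total utilization U = 4/17 + 1/30 + 15/47 + 5/24 = 76331/95880
Rounded to 4 decimal places: U = 0.7961
RM (Liu & Layland) bound for 4 tasks = 0.756828; compare with U = 76331/95880 (approx. 0.796110)
bound < U <= 1, so the RM sufficient condition is not met (inconclusive; an exact test such as response-time analysis is needed).

0.7961


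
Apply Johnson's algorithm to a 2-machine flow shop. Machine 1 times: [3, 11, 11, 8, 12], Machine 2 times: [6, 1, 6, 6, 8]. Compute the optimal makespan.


Apply Johnson's rule:
  Group 1 (a <= b): [(1, 3, 6)]
  Group 2 (a > b): [(5, 12, 8), (3, 11, 6), (4, 8, 6), (2, 11, 1)]
Optimal job order: [1, 5, 3, 4, 2]
Schedule:
  Job 1: M1 done at 3, M2 done at 9
  Job 5: M1 done at 15, M2 done at 23
  Job 3: M1 done at 26, M2 done at 32
  Job 4: M1 done at 34, M2 done at 40
  Job 2: M1 done at 45, M2 done at 46
Makespan = 46

46


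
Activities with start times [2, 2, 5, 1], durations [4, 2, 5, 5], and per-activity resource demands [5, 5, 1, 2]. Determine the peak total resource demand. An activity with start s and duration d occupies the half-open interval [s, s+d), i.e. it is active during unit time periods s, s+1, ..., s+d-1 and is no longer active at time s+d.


Each activity i is active on [start_i, start_i + duration_i).
Compute total resource usage per time slot:
  t=0: active resources = [], total = 0
  t=1: active resources = [2], total = 2
  t=2: active resources = [5, 5, 2], total = 12
  t=3: active resources = [5, 5, 2], total = 12
  t=4: active resources = [5, 2], total = 7
  t=5: active resources = [5, 1, 2], total = 8
  t=6: active resources = [1], total = 1
  t=7: active resources = [1], total = 1
  t=8: active resources = [1], total = 1
  t=9: active resources = [1], total = 1
Peak resource demand = 12

12


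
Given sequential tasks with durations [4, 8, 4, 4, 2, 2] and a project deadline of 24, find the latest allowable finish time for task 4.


LF(activity 4) = deadline - sum of successor durations
Successors: activities 5 through 6 with durations [2, 2]
Sum of successor durations = 4
LF = 24 - 4 = 20

20


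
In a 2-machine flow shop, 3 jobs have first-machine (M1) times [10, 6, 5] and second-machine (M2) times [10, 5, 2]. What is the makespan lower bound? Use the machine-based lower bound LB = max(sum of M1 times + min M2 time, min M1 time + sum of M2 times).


LB1 = sum(M1 times) + min(M2 times) = 21 + 2 = 23
LB2 = min(M1 times) + sum(M2 times) = 5 + 17 = 22
Lower bound = max(LB1, LB2) = max(23, 22) = 23

23


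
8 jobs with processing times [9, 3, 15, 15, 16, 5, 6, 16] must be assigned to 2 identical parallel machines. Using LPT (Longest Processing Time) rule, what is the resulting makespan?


Sort jobs in decreasing order (LPT): [16, 16, 15, 15, 9, 6, 5, 3]
Assign each job to the least loaded machine:
  Machine 1: jobs [16, 15, 9, 3], load = 43
  Machine 2: jobs [16, 15, 6, 5], load = 42
Makespan = max load = 43

43


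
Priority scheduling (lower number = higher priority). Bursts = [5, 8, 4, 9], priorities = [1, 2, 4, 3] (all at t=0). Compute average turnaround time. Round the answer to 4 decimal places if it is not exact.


Sort by priority (ascending = highest first):
Order: [(1, 5), (2, 8), (3, 9), (4, 4)]
Completion times:
  Priority 1, burst=5, C=5
  Priority 2, burst=8, C=13
  Priority 3, burst=9, C=22
  Priority 4, burst=4, C=26
Average turnaround = 66/4 = 16.5

16.5


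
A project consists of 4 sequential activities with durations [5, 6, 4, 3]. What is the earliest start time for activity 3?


Activity 3 starts after activities 1 through 2 complete.
Predecessor durations: [5, 6]
ES = 5 + 6 = 11

11


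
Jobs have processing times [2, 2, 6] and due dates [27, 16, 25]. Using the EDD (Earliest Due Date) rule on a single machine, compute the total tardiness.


Sort by due date (EDD order): [(2, 16), (6, 25), (2, 27)]
Compute completion times and tardiness:
  Job 1: p=2, d=16, C=2, tardiness=max(0,2-16)=0
  Job 2: p=6, d=25, C=8, tardiness=max(0,8-25)=0
  Job 3: p=2, d=27, C=10, tardiness=max(0,10-27)=0
Total tardiness = 0

0


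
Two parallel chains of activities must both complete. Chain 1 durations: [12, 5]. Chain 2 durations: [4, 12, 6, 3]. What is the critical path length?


Path A total = 12 + 5 = 17
Path B total = 4 + 12 + 6 + 3 = 25
Critical path = longest path = max(17, 25) = 25

25


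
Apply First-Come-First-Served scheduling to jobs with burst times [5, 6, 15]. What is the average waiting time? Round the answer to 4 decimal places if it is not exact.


FCFS order (as given): [5, 6, 15]
Waiting times:
  Job 1: wait = 0
  Job 2: wait = 5
  Job 3: wait = 11
Sum of waiting times = 16
Average waiting time = 16/3 = 5.3333

5.3333


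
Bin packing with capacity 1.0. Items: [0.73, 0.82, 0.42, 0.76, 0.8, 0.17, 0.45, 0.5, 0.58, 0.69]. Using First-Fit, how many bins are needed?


Place items sequentially using First-Fit:
  Item 0.73 -> new Bin 1
  Item 0.82 -> new Bin 2
  Item 0.42 -> new Bin 3
  Item 0.76 -> new Bin 4
  Item 0.8 -> new Bin 5
  Item 0.17 -> Bin 1 (now 0.9)
  Item 0.45 -> Bin 3 (now 0.87)
  Item 0.5 -> new Bin 6
  Item 0.58 -> new Bin 7
  Item 0.69 -> new Bin 8
Total bins used = 8

8


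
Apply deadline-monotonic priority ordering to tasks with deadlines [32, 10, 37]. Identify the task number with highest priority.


Sort tasks by relative deadline (ascending):
  Task 2: deadline = 10
  Task 1: deadline = 32
  Task 3: deadline = 37
Priority order (highest first): [2, 1, 3]
Highest priority task = 2

2


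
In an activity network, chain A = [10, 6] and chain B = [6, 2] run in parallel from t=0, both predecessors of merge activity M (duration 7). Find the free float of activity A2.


ES(A2) = sum of predecessors on chain A = 10
EF(A2) = ES + duration = 10 + 6 = 16
Successor of A2 is M. ES(M) = max(sum(A), sum(B)) = max(16, 8) = 16
Free float = ES(successor) - EF(current) = 16 - 16 = 0

0


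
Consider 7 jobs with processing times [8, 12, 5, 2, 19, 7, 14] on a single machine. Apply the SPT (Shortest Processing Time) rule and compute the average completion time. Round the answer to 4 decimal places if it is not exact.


Sort jobs by processing time (SPT order): [2, 5, 7, 8, 12, 14, 19]
Compute completion times sequentially:
  Job 1: processing = 2, completes at 2
  Job 2: processing = 5, completes at 7
  Job 3: processing = 7, completes at 14
  Job 4: processing = 8, completes at 22
  Job 5: processing = 12, completes at 34
  Job 6: processing = 14, completes at 48
  Job 7: processing = 19, completes at 67
Sum of completion times = 194
Average completion time = 194/7 = 27.7143

27.7143


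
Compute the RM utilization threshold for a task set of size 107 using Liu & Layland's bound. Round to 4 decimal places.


Compute 2^(1/107) = 1.0064990387
Subtract 1: 1.0064990387 - 1 = 0.0064990387
Multiply by n: 107 * 0.0064990387 = 0.6953971409
Round to 4 dp: 0.6954

0.6954


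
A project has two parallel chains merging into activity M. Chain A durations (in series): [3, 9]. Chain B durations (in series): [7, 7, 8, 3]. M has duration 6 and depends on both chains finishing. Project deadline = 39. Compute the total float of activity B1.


Forward pass: ES(B1) = sum of predecessors on chain B = 0
EF = ES + duration = 0 + 7 = 7
Backward pass: LF(M) = deadline = 39; LS(M) = 39 - 6 = 33
LF(B1) = LS(M) - sum(successors on chain B) = 33 - 18 = 15
LS = LF - duration = 15 - 7 = 8
Total float = LS - ES = 8 - 0 = 8

8


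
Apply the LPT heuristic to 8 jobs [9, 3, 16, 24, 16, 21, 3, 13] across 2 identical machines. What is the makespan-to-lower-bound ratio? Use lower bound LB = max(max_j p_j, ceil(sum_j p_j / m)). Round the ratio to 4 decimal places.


LPT order: [24, 21, 16, 16, 13, 9, 3, 3]
Machine loads after assignment: [52, 53]
LPT makespan = 53
Lower bound = max(max_job, ceil(total/2)) = max(24, 53) = 53
Ratio = 53 / 53 = 1.0

1.0


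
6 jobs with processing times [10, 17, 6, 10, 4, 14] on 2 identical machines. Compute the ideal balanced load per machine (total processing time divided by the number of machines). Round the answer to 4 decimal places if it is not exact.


Total processing time = 10 + 17 + 6 + 10 + 4 + 14 = 61
Number of machines = 2
Ideal balanced load = 61 / 2 = 30.5

30.5


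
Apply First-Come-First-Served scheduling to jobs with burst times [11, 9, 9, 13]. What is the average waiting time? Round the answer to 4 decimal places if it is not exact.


FCFS order (as given): [11, 9, 9, 13]
Waiting times:
  Job 1: wait = 0
  Job 2: wait = 11
  Job 3: wait = 20
  Job 4: wait = 29
Sum of waiting times = 60
Average waiting time = 60/4 = 15.0

15.0


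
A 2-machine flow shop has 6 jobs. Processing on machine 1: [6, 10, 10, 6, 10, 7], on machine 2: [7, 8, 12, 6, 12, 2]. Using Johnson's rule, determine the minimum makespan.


Apply Johnson's rule:
  Group 1 (a <= b): [(1, 6, 7), (4, 6, 6), (3, 10, 12), (5, 10, 12)]
  Group 2 (a > b): [(2, 10, 8), (6, 7, 2)]
Optimal job order: [1, 4, 3, 5, 2, 6]
Schedule:
  Job 1: M1 done at 6, M2 done at 13
  Job 4: M1 done at 12, M2 done at 19
  Job 3: M1 done at 22, M2 done at 34
  Job 5: M1 done at 32, M2 done at 46
  Job 2: M1 done at 42, M2 done at 54
  Job 6: M1 done at 49, M2 done at 56
Makespan = 56

56


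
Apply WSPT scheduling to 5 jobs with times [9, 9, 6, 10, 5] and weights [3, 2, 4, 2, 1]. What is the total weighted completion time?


Compute p/w ratios and sort ascending (WSPT): [(6, 4), (9, 3), (9, 2), (10, 2), (5, 1)]
Compute weighted completion times:
  Job (p=6,w=4): C=6, w*C=4*6=24
  Job (p=9,w=3): C=15, w*C=3*15=45
  Job (p=9,w=2): C=24, w*C=2*24=48
  Job (p=10,w=2): C=34, w*C=2*34=68
  Job (p=5,w=1): C=39, w*C=1*39=39
Total weighted completion time = 224

224


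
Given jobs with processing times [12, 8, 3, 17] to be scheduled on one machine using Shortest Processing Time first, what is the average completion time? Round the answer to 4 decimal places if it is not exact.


Sort jobs by processing time (SPT order): [3, 8, 12, 17]
Compute completion times sequentially:
  Job 1: processing = 3, completes at 3
  Job 2: processing = 8, completes at 11
  Job 3: processing = 12, completes at 23
  Job 4: processing = 17, completes at 40
Sum of completion times = 77
Average completion time = 77/4 = 19.25

19.25


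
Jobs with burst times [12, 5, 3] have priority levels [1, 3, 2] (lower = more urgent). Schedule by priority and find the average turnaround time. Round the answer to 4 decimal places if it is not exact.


Sort by priority (ascending = highest first):
Order: [(1, 12), (2, 3), (3, 5)]
Completion times:
  Priority 1, burst=12, C=12
  Priority 2, burst=3, C=15
  Priority 3, burst=5, C=20
Average turnaround = 47/3 = 15.6667

15.6667


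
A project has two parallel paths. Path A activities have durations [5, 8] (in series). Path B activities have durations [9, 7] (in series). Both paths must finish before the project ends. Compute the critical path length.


Path A total = 5 + 8 = 13
Path B total = 9 + 7 = 16
Critical path = longest path = max(13, 16) = 16

16


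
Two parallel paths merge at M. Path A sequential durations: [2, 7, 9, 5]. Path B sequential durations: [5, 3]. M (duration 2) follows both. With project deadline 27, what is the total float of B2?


Forward pass: ES(B2) = sum of predecessors on chain B = 5
EF = ES + duration = 5 + 3 = 8
Backward pass: LF(M) = deadline = 27; LS(M) = 27 - 2 = 25
LF(B2) = LS(M) - sum(successors on chain B) = 25 - 0 = 25
LS = LF - duration = 25 - 3 = 22
Total float = LS - ES = 22 - 5 = 17

17


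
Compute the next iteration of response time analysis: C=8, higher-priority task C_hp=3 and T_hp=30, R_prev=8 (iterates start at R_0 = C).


R_next = C + ceil(R_prev / T_hp) * C_hp
ceil(8 / 30) = ceil(0.2667) = 1
Interference = 1 * 3 = 3
R_next = 8 + 3 = 11

11


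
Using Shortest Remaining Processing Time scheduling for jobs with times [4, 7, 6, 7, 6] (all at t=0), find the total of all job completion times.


Since all jobs arrive at t=0, SRPT equals SPT ordering.
SPT order: [4, 6, 6, 7, 7]
Completion times:
  Job 1: p=4, C=4
  Job 2: p=6, C=10
  Job 3: p=6, C=16
  Job 4: p=7, C=23
  Job 5: p=7, C=30
Total completion time = 4 + 10 + 16 + 23 + 30 = 83

83


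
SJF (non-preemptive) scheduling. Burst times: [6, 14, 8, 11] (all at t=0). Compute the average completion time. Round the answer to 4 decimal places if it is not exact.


SJF order (ascending): [6, 8, 11, 14]
Completion times:
  Job 1: burst=6, C=6
  Job 2: burst=8, C=14
  Job 3: burst=11, C=25
  Job 4: burst=14, C=39
Average completion = 84/4 = 21.0

21.0


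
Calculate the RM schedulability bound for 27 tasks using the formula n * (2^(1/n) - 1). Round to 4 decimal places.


Compute 2^(1/27) = 1.0260044847
Subtract 1: 1.0260044847 - 1 = 0.0260044847
Multiply by n: 27 * 0.0260044847 = 0.7021210869
Round to 4 dp: 0.7021

0.7021


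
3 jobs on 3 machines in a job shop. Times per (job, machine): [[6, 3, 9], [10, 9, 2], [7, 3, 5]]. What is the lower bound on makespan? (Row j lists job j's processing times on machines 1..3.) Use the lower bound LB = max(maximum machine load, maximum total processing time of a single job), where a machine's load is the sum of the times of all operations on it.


Machine loads:
  Machine 1: 6 + 10 + 7 = 23
  Machine 2: 3 + 9 + 3 = 15
  Machine 3: 9 + 2 + 5 = 16
Max machine load = 23
Job totals:
  Job 1: 18
  Job 2: 21
  Job 3: 15
Max job total = 21
Lower bound = max(23, 21) = 23

23


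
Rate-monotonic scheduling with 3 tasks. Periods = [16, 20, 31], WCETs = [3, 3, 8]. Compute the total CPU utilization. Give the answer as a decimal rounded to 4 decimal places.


Compute individual utilizations (exact fractions):
  Task 1: C/T = 3/16 (approx. 0.1875)
  Task 2: C/T = 3/20 (approx. 0.15)
  Task 3: C/T = 8/31 (approx. 0.2581)
Total utilization U = 3/16 + 3/20 + 8/31 = 1477/2480
Rounded to 4 decimal places: U = 0.5956
RM (Liu & Layland) bound for 3 tasks = 0.779763; compare with U = 1477/2480 (approx. 0.595565)
U <= bound, so schedulable by RM sufficient condition.

0.5956


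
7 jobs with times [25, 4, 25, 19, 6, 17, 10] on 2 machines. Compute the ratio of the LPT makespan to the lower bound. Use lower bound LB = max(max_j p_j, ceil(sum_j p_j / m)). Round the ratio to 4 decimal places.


LPT order: [25, 25, 19, 17, 10, 6, 4]
Machine loads after assignment: [54, 52]
LPT makespan = 54
Lower bound = max(max_job, ceil(total/2)) = max(25, 53) = 53
Ratio = 54 / 53 = 1.0189

1.0189


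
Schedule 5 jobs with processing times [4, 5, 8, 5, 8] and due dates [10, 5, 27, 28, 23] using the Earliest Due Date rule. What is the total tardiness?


Sort by due date (EDD order): [(5, 5), (4, 10), (8, 23), (8, 27), (5, 28)]
Compute completion times and tardiness:
  Job 1: p=5, d=5, C=5, tardiness=max(0,5-5)=0
  Job 2: p=4, d=10, C=9, tardiness=max(0,9-10)=0
  Job 3: p=8, d=23, C=17, tardiness=max(0,17-23)=0
  Job 4: p=8, d=27, C=25, tardiness=max(0,25-27)=0
  Job 5: p=5, d=28, C=30, tardiness=max(0,30-28)=2
Total tardiness = 2

2


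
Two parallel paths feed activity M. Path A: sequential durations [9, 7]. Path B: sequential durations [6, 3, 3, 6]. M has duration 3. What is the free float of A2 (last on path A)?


ES(A2) = sum of predecessors on chain A = 9
EF(A2) = ES + duration = 9 + 7 = 16
Successor of A2 is M. ES(M) = max(sum(A), sum(B)) = max(16, 18) = 18
Free float = ES(successor) - EF(current) = 18 - 16 = 2

2


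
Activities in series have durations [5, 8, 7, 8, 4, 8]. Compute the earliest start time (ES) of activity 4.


Activity 4 starts after activities 1 through 3 complete.
Predecessor durations: [5, 8, 7]
ES = 5 + 8 + 7 = 20

20


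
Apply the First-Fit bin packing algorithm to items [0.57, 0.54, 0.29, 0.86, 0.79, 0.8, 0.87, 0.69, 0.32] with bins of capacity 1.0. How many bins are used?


Place items sequentially using First-Fit:
  Item 0.57 -> new Bin 1
  Item 0.54 -> new Bin 2
  Item 0.29 -> Bin 1 (now 0.86)
  Item 0.86 -> new Bin 3
  Item 0.79 -> new Bin 4
  Item 0.8 -> new Bin 5
  Item 0.87 -> new Bin 6
  Item 0.69 -> new Bin 7
  Item 0.32 -> Bin 2 (now 0.86)
Total bins used = 7

7


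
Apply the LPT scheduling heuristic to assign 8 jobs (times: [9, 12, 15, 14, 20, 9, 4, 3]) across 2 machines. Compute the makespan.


Sort jobs in decreasing order (LPT): [20, 15, 14, 12, 9, 9, 4, 3]
Assign each job to the least loaded machine:
  Machine 1: jobs [20, 12, 9, 3], load = 44
  Machine 2: jobs [15, 14, 9, 4], load = 42
Makespan = max load = 44

44


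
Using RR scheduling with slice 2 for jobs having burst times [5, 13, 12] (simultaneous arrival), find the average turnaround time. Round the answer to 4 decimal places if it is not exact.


Time quantum = 2
Execution trace:
  J1 runs 2 units, time = 2
  J2 runs 2 units, time = 4
  J3 runs 2 units, time = 6
  J1 runs 2 units, time = 8
  J2 runs 2 units, time = 10
  J3 runs 2 units, time = 12
  J1 runs 1 units, time = 13
  J2 runs 2 units, time = 15
  J3 runs 2 units, time = 17
  J2 runs 2 units, time = 19
  J3 runs 2 units, time = 21
  J2 runs 2 units, time = 23
  J3 runs 2 units, time = 25
  J2 runs 2 units, time = 27
  J3 runs 2 units, time = 29
  J2 runs 1 units, time = 30
Finish times: [13, 30, 29]
Average turnaround = 72/3 = 24.0

24.0


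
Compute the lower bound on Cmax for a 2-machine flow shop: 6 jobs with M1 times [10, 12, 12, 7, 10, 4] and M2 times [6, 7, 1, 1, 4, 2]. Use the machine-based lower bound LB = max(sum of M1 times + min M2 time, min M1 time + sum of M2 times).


LB1 = sum(M1 times) + min(M2 times) = 55 + 1 = 56
LB2 = min(M1 times) + sum(M2 times) = 4 + 21 = 25
Lower bound = max(LB1, LB2) = max(56, 25) = 56

56


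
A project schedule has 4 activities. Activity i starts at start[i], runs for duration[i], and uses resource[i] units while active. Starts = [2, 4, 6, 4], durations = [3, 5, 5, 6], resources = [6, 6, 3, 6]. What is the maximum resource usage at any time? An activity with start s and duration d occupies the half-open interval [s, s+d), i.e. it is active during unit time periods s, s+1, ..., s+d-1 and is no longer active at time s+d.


Each activity i is active on [start_i, start_i + duration_i).
Compute total resource usage per time slot:
  t=0: active resources = [], total = 0
  t=1: active resources = [], total = 0
  t=2: active resources = [6], total = 6
  t=3: active resources = [6], total = 6
  t=4: active resources = [6, 6, 6], total = 18
  t=5: active resources = [6, 6], total = 12
  t=6: active resources = [6, 3, 6], total = 15
  t=7: active resources = [6, 3, 6], total = 15
  t=8: active resources = [6, 3, 6], total = 15
  t=9: active resources = [3, 6], total = 9
  t=10: active resources = [3], total = 3
Peak resource demand = 18

18


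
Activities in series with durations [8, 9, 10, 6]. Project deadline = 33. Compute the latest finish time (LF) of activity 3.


LF(activity 3) = deadline - sum of successor durations
Successors: activities 4 through 4 with durations [6]
Sum of successor durations = 6
LF = 33 - 6 = 27

27


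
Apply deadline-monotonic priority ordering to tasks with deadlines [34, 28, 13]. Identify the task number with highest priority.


Sort tasks by relative deadline (ascending):
  Task 3: deadline = 13
  Task 2: deadline = 28
  Task 1: deadline = 34
Priority order (highest first): [3, 2, 1]
Highest priority task = 3

3


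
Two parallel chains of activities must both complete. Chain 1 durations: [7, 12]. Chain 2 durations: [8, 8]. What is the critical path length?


Path A total = 7 + 12 = 19
Path B total = 8 + 8 = 16
Critical path = longest path = max(19, 16) = 19

19


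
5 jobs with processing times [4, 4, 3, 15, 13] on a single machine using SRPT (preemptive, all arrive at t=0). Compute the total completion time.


Since all jobs arrive at t=0, SRPT equals SPT ordering.
SPT order: [3, 4, 4, 13, 15]
Completion times:
  Job 1: p=3, C=3
  Job 2: p=4, C=7
  Job 3: p=4, C=11
  Job 4: p=13, C=24
  Job 5: p=15, C=39
Total completion time = 3 + 7 + 11 + 24 + 39 = 84

84


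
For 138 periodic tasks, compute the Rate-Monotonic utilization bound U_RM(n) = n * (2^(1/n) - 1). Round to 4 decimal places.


Compute 2^(1/138) = 1.0050354411
Subtract 1: 1.0050354411 - 1 = 0.0050354411
Multiply by n: 138 * 0.0050354411 = 0.6948908718
Round to 4 dp: 0.6949

0.6949


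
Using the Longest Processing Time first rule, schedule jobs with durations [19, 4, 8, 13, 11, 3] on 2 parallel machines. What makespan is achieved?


Sort jobs in decreasing order (LPT): [19, 13, 11, 8, 4, 3]
Assign each job to the least loaded machine:
  Machine 1: jobs [19, 8, 3], load = 30
  Machine 2: jobs [13, 11, 4], load = 28
Makespan = max load = 30

30


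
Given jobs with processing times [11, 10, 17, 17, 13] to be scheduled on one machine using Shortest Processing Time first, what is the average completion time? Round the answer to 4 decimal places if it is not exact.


Sort jobs by processing time (SPT order): [10, 11, 13, 17, 17]
Compute completion times sequentially:
  Job 1: processing = 10, completes at 10
  Job 2: processing = 11, completes at 21
  Job 3: processing = 13, completes at 34
  Job 4: processing = 17, completes at 51
  Job 5: processing = 17, completes at 68
Sum of completion times = 184
Average completion time = 184/5 = 36.8

36.8


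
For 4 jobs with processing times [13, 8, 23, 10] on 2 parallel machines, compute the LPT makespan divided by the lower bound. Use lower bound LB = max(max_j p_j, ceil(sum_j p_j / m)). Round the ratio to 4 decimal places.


LPT order: [23, 13, 10, 8]
Machine loads after assignment: [31, 23]
LPT makespan = 31
Lower bound = max(max_job, ceil(total/2)) = max(23, 27) = 27
Ratio = 31 / 27 = 1.1481

1.1481


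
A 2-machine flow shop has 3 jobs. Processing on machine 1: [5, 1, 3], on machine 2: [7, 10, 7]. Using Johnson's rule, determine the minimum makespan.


Apply Johnson's rule:
  Group 1 (a <= b): [(2, 1, 10), (3, 3, 7), (1, 5, 7)]
  Group 2 (a > b): []
Optimal job order: [2, 3, 1]
Schedule:
  Job 2: M1 done at 1, M2 done at 11
  Job 3: M1 done at 4, M2 done at 18
  Job 1: M1 done at 9, M2 done at 25
Makespan = 25

25


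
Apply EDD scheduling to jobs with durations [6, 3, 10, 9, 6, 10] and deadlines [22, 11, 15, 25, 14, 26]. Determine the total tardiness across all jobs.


Sort by due date (EDD order): [(3, 11), (6, 14), (10, 15), (6, 22), (9, 25), (10, 26)]
Compute completion times and tardiness:
  Job 1: p=3, d=11, C=3, tardiness=max(0,3-11)=0
  Job 2: p=6, d=14, C=9, tardiness=max(0,9-14)=0
  Job 3: p=10, d=15, C=19, tardiness=max(0,19-15)=4
  Job 4: p=6, d=22, C=25, tardiness=max(0,25-22)=3
  Job 5: p=9, d=25, C=34, tardiness=max(0,34-25)=9
  Job 6: p=10, d=26, C=44, tardiness=max(0,44-26)=18
Total tardiness = 34

34


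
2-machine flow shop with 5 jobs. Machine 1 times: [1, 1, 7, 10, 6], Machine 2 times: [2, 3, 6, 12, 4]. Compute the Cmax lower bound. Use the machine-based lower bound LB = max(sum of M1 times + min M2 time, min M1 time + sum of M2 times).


LB1 = sum(M1 times) + min(M2 times) = 25 + 2 = 27
LB2 = min(M1 times) + sum(M2 times) = 1 + 27 = 28
Lower bound = max(LB1, LB2) = max(27, 28) = 28

28


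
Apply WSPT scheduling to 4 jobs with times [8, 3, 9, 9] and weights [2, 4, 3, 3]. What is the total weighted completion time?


Compute p/w ratios and sort ascending (WSPT): [(3, 4), (9, 3), (9, 3), (8, 2)]
Compute weighted completion times:
  Job (p=3,w=4): C=3, w*C=4*3=12
  Job (p=9,w=3): C=12, w*C=3*12=36
  Job (p=9,w=3): C=21, w*C=3*21=63
  Job (p=8,w=2): C=29, w*C=2*29=58
Total weighted completion time = 169

169


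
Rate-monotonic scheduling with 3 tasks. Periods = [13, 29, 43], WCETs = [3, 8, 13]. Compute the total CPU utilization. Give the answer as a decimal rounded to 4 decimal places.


Compute individual utilizations (exact fractions):
  Task 1: C/T = 3/13 (approx. 0.2308)
  Task 2: C/T = 8/29 (approx. 0.2759)
  Task 3: C/T = 13/43 (approx. 0.3023)
Total utilization U = 3/13 + 8/29 + 13/43 = 13114/16211
Rounded to 4 decimal places: U = 0.8090
RM (Liu & Layland) bound for 3 tasks = 0.779763; compare with U = 13114/16211 (approx. 0.808957)
bound < U <= 1, so the RM sufficient condition is not met (inconclusive; an exact test such as response-time analysis is needed).

0.8090


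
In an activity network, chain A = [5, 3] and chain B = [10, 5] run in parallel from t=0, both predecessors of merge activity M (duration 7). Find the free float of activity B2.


ES(B2) = sum of predecessors on chain B = 10
EF(B2) = ES + duration = 10 + 5 = 15
Successor of B2 is M. ES(M) = max(sum(A), sum(B)) = max(8, 15) = 15
Free float = ES(successor) - EF(current) = 15 - 15 = 0

0


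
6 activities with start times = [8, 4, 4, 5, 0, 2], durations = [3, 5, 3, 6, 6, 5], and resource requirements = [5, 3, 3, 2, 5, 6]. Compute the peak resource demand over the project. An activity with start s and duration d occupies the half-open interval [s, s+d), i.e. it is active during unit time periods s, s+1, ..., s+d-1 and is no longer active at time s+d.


Each activity i is active on [start_i, start_i + duration_i).
Compute total resource usage per time slot:
  t=0: active resources = [5], total = 5
  t=1: active resources = [5], total = 5
  t=2: active resources = [5, 6], total = 11
  t=3: active resources = [5, 6], total = 11
  t=4: active resources = [3, 3, 5, 6], total = 17
  t=5: active resources = [3, 3, 2, 5, 6], total = 19
  t=6: active resources = [3, 3, 2, 6], total = 14
  t=7: active resources = [3, 2], total = 5
  t=8: active resources = [5, 3, 2], total = 10
  t=9: active resources = [5, 2], total = 7
  t=10: active resources = [5, 2], total = 7
Peak resource demand = 19

19


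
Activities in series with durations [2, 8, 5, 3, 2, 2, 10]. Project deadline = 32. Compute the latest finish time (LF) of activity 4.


LF(activity 4) = deadline - sum of successor durations
Successors: activities 5 through 7 with durations [2, 2, 10]
Sum of successor durations = 14
LF = 32 - 14 = 18

18


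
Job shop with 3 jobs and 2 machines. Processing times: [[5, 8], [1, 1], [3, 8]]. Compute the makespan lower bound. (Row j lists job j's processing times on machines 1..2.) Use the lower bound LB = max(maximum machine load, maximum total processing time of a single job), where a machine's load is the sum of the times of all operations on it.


Machine loads:
  Machine 1: 5 + 1 + 3 = 9
  Machine 2: 8 + 1 + 8 = 17
Max machine load = 17
Job totals:
  Job 1: 13
  Job 2: 2
  Job 3: 11
Max job total = 13
Lower bound = max(17, 13) = 17

17


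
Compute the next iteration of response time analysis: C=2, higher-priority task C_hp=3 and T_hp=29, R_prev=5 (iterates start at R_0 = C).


R_next = C + ceil(R_prev / T_hp) * C_hp
ceil(5 / 29) = ceil(0.1724) = 1
Interference = 1 * 3 = 3
R_next = 2 + 3 = 5
R_next = R_prev, so the iteration has converged (response time = 5).

5


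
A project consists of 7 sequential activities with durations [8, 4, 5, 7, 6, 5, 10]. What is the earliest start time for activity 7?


Activity 7 starts after activities 1 through 6 complete.
Predecessor durations: [8, 4, 5, 7, 6, 5]
ES = 8 + 4 + 5 + 7 + 6 + 5 = 35

35


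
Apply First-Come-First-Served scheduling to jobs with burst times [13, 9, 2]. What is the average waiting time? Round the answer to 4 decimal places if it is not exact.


FCFS order (as given): [13, 9, 2]
Waiting times:
  Job 1: wait = 0
  Job 2: wait = 13
  Job 3: wait = 22
Sum of waiting times = 35
Average waiting time = 35/3 = 11.6667

11.6667


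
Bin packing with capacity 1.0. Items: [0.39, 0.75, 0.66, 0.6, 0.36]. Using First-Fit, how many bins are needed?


Place items sequentially using First-Fit:
  Item 0.39 -> new Bin 1
  Item 0.75 -> new Bin 2
  Item 0.66 -> new Bin 3
  Item 0.6 -> Bin 1 (now 0.99)
  Item 0.36 -> new Bin 4
Total bins used = 4

4


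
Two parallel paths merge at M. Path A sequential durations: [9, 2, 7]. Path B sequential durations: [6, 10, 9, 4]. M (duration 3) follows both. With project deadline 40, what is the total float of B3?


Forward pass: ES(B3) = sum of predecessors on chain B = 16
EF = ES + duration = 16 + 9 = 25
Backward pass: LF(M) = deadline = 40; LS(M) = 40 - 3 = 37
LF(B3) = LS(M) - sum(successors on chain B) = 37 - 4 = 33
LS = LF - duration = 33 - 9 = 24
Total float = LS - ES = 24 - 16 = 8

8


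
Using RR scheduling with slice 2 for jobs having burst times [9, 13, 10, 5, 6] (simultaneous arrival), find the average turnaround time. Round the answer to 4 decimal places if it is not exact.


Time quantum = 2
Execution trace:
  J1 runs 2 units, time = 2
  J2 runs 2 units, time = 4
  J3 runs 2 units, time = 6
  J4 runs 2 units, time = 8
  J5 runs 2 units, time = 10
  J1 runs 2 units, time = 12
  J2 runs 2 units, time = 14
  J3 runs 2 units, time = 16
  J4 runs 2 units, time = 18
  J5 runs 2 units, time = 20
  J1 runs 2 units, time = 22
  J2 runs 2 units, time = 24
  J3 runs 2 units, time = 26
  J4 runs 1 units, time = 27
  J5 runs 2 units, time = 29
  J1 runs 2 units, time = 31
  J2 runs 2 units, time = 33
  J3 runs 2 units, time = 35
  J1 runs 1 units, time = 36
  J2 runs 2 units, time = 38
  J3 runs 2 units, time = 40
  J2 runs 2 units, time = 42
  J2 runs 1 units, time = 43
Finish times: [36, 43, 40, 27, 29]
Average turnaround = 175/5 = 35.0

35.0


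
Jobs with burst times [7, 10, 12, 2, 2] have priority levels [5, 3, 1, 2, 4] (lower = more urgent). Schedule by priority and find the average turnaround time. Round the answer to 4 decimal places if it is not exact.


Sort by priority (ascending = highest first):
Order: [(1, 12), (2, 2), (3, 10), (4, 2), (5, 7)]
Completion times:
  Priority 1, burst=12, C=12
  Priority 2, burst=2, C=14
  Priority 3, burst=10, C=24
  Priority 4, burst=2, C=26
  Priority 5, burst=7, C=33
Average turnaround = 109/5 = 21.8

21.8


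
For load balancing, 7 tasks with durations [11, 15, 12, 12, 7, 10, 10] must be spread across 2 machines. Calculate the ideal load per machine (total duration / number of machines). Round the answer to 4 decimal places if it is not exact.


Total processing time = 11 + 15 + 12 + 12 + 7 + 10 + 10 = 77
Number of machines = 2
Ideal balanced load = 77 / 2 = 38.5

38.5


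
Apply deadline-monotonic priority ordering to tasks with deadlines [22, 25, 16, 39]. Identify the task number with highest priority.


Sort tasks by relative deadline (ascending):
  Task 3: deadline = 16
  Task 1: deadline = 22
  Task 2: deadline = 25
  Task 4: deadline = 39
Priority order (highest first): [3, 1, 2, 4]
Highest priority task = 3

3


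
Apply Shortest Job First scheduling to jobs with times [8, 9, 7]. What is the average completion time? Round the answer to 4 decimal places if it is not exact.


SJF order (ascending): [7, 8, 9]
Completion times:
  Job 1: burst=7, C=7
  Job 2: burst=8, C=15
  Job 3: burst=9, C=24
Average completion = 46/3 = 15.3333

15.3333


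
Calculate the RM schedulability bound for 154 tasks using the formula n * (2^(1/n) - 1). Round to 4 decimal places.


Compute 2^(1/154) = 1.0045111002
Subtract 1: 1.0045111002 - 1 = 0.0045111002
Multiply by n: 154 * 0.0045111002 = 0.6947094308
Round to 4 dp: 0.6947

0.6947


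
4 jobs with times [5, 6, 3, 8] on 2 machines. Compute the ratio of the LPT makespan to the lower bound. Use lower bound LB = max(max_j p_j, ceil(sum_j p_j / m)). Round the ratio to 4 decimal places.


LPT order: [8, 6, 5, 3]
Machine loads after assignment: [11, 11]
LPT makespan = 11
Lower bound = max(max_job, ceil(total/2)) = max(8, 11) = 11
Ratio = 11 / 11 = 1.0

1.0


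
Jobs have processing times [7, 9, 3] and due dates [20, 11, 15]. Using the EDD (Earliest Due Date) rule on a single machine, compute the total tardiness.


Sort by due date (EDD order): [(9, 11), (3, 15), (7, 20)]
Compute completion times and tardiness:
  Job 1: p=9, d=11, C=9, tardiness=max(0,9-11)=0
  Job 2: p=3, d=15, C=12, tardiness=max(0,12-15)=0
  Job 3: p=7, d=20, C=19, tardiness=max(0,19-20)=0
Total tardiness = 0

0


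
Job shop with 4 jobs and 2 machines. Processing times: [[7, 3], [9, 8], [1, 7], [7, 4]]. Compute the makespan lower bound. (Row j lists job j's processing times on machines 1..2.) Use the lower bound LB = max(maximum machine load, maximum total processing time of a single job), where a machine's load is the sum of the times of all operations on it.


Machine loads:
  Machine 1: 7 + 9 + 1 + 7 = 24
  Machine 2: 3 + 8 + 7 + 4 = 22
Max machine load = 24
Job totals:
  Job 1: 10
  Job 2: 17
  Job 3: 8
  Job 4: 11
Max job total = 17
Lower bound = max(24, 17) = 24

24


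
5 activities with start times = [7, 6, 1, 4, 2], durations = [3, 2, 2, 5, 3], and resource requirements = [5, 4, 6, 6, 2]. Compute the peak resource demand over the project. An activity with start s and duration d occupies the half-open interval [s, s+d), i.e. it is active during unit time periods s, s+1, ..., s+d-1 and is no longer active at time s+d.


Each activity i is active on [start_i, start_i + duration_i).
Compute total resource usage per time slot:
  t=0: active resources = [], total = 0
  t=1: active resources = [6], total = 6
  t=2: active resources = [6, 2], total = 8
  t=3: active resources = [2], total = 2
  t=4: active resources = [6, 2], total = 8
  t=5: active resources = [6], total = 6
  t=6: active resources = [4, 6], total = 10
  t=7: active resources = [5, 4, 6], total = 15
  t=8: active resources = [5, 6], total = 11
  t=9: active resources = [5], total = 5
Peak resource demand = 15

15


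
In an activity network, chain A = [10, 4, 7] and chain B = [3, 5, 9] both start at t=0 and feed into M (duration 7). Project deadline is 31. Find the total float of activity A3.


Forward pass: ES(A3) = sum of predecessors on chain A = 14
EF = ES + duration = 14 + 7 = 21
Backward pass: LF(M) = deadline = 31; LS(M) = 31 - 7 = 24
LF(A3) = LS(M) - sum(successors on chain A) = 24 - 0 = 24
LS = LF - duration = 24 - 7 = 17
Total float = LS - ES = 17 - 14 = 3

3


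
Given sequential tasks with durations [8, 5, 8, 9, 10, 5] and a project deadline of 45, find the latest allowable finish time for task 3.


LF(activity 3) = deadline - sum of successor durations
Successors: activities 4 through 6 with durations [9, 10, 5]
Sum of successor durations = 24
LF = 45 - 24 = 21

21


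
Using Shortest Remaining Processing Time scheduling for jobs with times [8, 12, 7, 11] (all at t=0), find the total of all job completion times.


Since all jobs arrive at t=0, SRPT equals SPT ordering.
SPT order: [7, 8, 11, 12]
Completion times:
  Job 1: p=7, C=7
  Job 2: p=8, C=15
  Job 3: p=11, C=26
  Job 4: p=12, C=38
Total completion time = 7 + 15 + 26 + 38 = 86

86


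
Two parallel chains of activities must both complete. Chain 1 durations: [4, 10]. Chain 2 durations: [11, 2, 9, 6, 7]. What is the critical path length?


Path A total = 4 + 10 = 14
Path B total = 11 + 2 + 9 + 6 + 7 = 35
Critical path = longest path = max(14, 35) = 35

35


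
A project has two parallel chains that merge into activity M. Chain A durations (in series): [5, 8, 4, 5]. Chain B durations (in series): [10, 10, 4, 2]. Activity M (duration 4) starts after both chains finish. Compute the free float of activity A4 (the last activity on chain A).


ES(A4) = sum of predecessors on chain A = 17
EF(A4) = ES + duration = 17 + 5 = 22
Successor of A4 is M. ES(M) = max(sum(A), sum(B)) = max(22, 26) = 26
Free float = ES(successor) - EF(current) = 26 - 22 = 4

4


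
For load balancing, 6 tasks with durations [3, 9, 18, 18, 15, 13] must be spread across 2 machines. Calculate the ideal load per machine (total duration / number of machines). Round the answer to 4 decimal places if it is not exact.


Total processing time = 3 + 9 + 18 + 18 + 15 + 13 = 76
Number of machines = 2
Ideal balanced load = 76 / 2 = 38.0

38.0


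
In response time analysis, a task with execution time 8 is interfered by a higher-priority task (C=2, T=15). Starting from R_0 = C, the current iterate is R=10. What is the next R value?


R_next = C + ceil(R_prev / T_hp) * C_hp
ceil(10 / 15) = ceil(0.6667) = 1
Interference = 1 * 2 = 2
R_next = 8 + 2 = 10
R_next = R_prev, so the iteration has converged (response time = 10).

10


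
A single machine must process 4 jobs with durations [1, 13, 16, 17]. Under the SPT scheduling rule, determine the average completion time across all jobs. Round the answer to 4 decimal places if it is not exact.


Sort jobs by processing time (SPT order): [1, 13, 16, 17]
Compute completion times sequentially:
  Job 1: processing = 1, completes at 1
  Job 2: processing = 13, completes at 14
  Job 3: processing = 16, completes at 30
  Job 4: processing = 17, completes at 47
Sum of completion times = 92
Average completion time = 92/4 = 23.0

23.0
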